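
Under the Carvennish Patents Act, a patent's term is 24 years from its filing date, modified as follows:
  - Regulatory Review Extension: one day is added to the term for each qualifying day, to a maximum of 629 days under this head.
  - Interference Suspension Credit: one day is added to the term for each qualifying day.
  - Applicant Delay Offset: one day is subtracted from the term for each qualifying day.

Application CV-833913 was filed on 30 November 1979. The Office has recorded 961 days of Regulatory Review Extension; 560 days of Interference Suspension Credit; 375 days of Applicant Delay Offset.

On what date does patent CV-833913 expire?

Base term: filing date + 24 years → 30 November 2003.
Regulatory Review Extension: 961 days claimed exceeds the 629-day cap, so +629 days → 20 August 2005.
Interference Suspension Credit: +560 days → 3 March 2007.
Applicant Delay Offset: −375 days → 21 February 2006.

2006-02-21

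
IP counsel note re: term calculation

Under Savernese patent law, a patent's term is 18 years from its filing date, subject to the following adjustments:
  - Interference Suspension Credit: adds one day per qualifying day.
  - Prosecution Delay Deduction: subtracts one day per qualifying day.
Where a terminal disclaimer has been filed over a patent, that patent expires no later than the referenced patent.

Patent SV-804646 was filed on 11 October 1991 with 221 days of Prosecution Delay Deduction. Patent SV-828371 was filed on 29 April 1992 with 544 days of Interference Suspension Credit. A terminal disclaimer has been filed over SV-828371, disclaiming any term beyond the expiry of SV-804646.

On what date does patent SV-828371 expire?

2009-03-04

Natural term of SV-828371:
  Base: filing + 18 years → 29 April 2010.
  Interference Suspension Credit: +544 days → 25 October 2011.
Expiry of referenced patent SV-804646:
  Base: filing + 18 years → 11 October 2009.
  Prosecution Delay Deduction: −221 days → 4 March 2009.
Terminal disclaimer: SV-828371 expires on the earlier of 25 October 2011 and 4 March 2009.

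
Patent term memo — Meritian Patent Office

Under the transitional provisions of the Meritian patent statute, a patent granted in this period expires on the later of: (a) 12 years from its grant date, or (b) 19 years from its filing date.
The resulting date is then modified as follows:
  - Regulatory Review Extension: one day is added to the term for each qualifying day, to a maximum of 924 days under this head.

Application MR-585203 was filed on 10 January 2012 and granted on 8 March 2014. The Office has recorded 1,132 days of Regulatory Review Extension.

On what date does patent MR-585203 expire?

(a) grant + 12 years → 8 March 2026.
(b) filing + 19 years → 10 January 2031.
Later of the two: 10 January 2031.
Regulatory Review Extension: 1132 days claimed exceeds the 924-day cap, so +924 days → 22 July 2033.

July 22, 2033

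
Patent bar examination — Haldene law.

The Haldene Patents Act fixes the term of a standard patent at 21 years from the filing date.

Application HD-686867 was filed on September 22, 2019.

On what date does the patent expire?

2040-09-22

Filing date + 21 years → 22 September 2040.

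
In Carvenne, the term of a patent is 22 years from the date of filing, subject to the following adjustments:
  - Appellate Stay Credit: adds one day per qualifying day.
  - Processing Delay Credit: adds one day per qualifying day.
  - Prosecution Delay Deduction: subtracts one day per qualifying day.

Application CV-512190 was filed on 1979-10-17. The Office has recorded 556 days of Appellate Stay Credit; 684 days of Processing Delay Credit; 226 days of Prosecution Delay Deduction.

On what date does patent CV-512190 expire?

Base term: filing date + 22 years → 17 October 2001.
Appellate Stay Credit: +556 days → 26 April 2003.
Processing Delay Credit: +684 days → 10 March 2005.
Prosecution Delay Deduction: −226 days → 27 July 2004.

July 27, 2004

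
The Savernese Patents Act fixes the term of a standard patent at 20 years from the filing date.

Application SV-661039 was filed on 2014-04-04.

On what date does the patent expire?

Filing date + 20 years → 4 April 2034.

2034-04-04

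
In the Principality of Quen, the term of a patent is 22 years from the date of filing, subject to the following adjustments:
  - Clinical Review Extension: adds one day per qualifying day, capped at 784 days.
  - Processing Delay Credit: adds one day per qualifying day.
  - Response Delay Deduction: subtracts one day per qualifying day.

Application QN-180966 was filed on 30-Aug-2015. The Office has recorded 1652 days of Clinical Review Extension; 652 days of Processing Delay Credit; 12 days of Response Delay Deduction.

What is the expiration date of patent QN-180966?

Base term: filing date + 22 years → 30 August 2037.
Clinical Review Extension: 1652 days claimed exceeds the 784-day cap, so +784 days → 23 October 2039.
Processing Delay Credit: +652 days → 5 August 2041.
Response Delay Deduction: −12 days → 24 July 2041.

2041-07-24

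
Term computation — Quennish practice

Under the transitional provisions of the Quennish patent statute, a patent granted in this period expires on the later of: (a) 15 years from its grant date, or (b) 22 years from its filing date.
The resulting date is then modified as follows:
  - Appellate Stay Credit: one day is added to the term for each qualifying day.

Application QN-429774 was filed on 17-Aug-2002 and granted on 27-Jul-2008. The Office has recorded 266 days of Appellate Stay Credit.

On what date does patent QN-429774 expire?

2025-05-10

(a) grant + 15 years → 27 July 2023.
(b) filing + 22 years → 17 August 2024.
Later of the two: 17 August 2024.
Appellate Stay Credit: +266 days → 10 May 2025.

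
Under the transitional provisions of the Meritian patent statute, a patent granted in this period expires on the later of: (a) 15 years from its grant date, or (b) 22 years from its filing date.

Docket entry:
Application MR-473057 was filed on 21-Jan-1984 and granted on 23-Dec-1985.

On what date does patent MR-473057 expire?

(a) grant + 15 years → 23 December 2000.
(b) filing + 22 years → 21 January 2006.
Later of the two: 21 January 2006.

January 21, 2006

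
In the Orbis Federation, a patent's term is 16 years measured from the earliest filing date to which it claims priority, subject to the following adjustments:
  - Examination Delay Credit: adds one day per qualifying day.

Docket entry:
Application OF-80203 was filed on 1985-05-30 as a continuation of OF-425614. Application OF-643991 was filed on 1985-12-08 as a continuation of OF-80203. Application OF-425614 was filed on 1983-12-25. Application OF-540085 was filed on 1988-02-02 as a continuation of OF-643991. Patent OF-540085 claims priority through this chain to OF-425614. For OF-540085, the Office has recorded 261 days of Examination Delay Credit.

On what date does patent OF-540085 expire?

September 11, 2000

Earliest priority filing: 25 December 1983.
Base term: 25 December 1983 + 16 years → 25 December 1999.
Examination Delay Credit: +261 days → 11 September 2000.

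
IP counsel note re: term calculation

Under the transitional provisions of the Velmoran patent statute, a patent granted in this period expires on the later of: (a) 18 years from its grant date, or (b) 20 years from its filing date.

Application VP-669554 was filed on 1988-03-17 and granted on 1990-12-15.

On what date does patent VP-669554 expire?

(a) grant + 18 years → 15 December 2008.
(b) filing + 20 years → 17 March 2008.
Later of the two: 15 December 2008.

2008-12-15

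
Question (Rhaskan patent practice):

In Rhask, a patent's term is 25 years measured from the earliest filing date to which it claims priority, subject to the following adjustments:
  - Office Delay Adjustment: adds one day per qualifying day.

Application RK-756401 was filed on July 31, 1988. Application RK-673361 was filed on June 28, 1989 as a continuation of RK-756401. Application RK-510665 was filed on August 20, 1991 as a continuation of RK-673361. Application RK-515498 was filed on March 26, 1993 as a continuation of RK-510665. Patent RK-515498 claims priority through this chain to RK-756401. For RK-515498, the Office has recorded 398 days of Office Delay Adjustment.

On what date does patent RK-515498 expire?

September 2, 2014

Earliest priority filing: 31 July 1988.
Base term: 31 July 1988 + 25 years → 31 July 2013.
Office Delay Adjustment: +398 days → 2 September 2014.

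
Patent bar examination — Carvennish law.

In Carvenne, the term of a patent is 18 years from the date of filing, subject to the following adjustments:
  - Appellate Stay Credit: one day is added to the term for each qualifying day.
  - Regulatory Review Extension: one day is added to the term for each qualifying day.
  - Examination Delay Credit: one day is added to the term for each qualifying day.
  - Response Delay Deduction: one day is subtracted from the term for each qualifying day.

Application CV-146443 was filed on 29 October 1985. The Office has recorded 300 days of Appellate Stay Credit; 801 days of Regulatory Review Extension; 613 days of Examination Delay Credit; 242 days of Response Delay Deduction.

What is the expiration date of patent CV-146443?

2007-11-09

Base term: filing date + 18 years → 29 October 2003.
Appellate Stay Credit: +300 days → 24 August 2004.
Regulatory Review Extension: +801 days → 3 November 2006.
Examination Delay Credit: +613 days → 8 July 2008.
Response Delay Deduction: −242 days → 9 November 2007.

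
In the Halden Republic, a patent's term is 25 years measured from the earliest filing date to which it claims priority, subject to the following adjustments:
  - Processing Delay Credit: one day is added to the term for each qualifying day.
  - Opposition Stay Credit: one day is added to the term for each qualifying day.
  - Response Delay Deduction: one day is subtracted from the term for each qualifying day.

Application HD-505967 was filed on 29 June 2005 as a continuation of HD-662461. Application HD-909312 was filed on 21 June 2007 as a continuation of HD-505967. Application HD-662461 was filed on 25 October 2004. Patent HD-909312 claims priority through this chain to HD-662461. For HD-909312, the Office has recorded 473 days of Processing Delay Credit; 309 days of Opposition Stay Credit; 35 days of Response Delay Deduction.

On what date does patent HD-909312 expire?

Earliest priority filing: 25 October 2004.
Base term: 25 October 2004 + 25 years → 25 October 2029.
Processing Delay Credit: +473 days → 10 February 2031.
Opposition Stay Credit: +309 days → 16 December 2031.
Response Delay Deduction: −35 days → 11 November 2031.

2031-11-11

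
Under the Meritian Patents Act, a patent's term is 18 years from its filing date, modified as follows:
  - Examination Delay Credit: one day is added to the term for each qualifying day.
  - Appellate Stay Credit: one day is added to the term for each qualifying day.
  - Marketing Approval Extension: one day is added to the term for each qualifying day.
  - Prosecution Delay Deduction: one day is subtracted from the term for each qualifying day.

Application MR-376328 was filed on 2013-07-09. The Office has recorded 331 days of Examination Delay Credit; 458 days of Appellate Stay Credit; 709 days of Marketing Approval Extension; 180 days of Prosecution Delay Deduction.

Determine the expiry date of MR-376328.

Base term: filing date + 18 years → 9 July 2031.
Examination Delay Credit: +331 days → 4 June 2032.
Appellate Stay Credit: +458 days → 5 September 2033.
Marketing Approval Extension: +709 days → 15 August 2035.
Prosecution Delay Deduction: −180 days → 16 February 2035.

February 16, 2035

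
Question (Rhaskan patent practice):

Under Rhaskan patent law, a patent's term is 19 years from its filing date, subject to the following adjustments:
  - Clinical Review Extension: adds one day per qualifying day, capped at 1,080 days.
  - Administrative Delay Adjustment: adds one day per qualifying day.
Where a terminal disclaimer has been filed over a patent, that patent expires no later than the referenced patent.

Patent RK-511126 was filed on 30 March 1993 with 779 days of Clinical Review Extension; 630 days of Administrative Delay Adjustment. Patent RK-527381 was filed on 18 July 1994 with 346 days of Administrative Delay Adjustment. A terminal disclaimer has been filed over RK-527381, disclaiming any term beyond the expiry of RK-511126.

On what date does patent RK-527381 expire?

Natural term of RK-527381:
  Base: filing + 19 years → 18 July 2013.
  Administrative Delay Adjustment: +346 days → 29 June 2014.
Expiry of referenced patent RK-511126:
  Base: filing + 19 years → 30 March 2012.
  Clinical Review Extension: 779 days (within the 1080-day cap) → +779 days → 18 May 2014.
  Administrative Delay Adjustment: +630 days → 7 February 2016.
Terminal disclaimer: RK-527381 expires on the earlier of 29 June 2014 and 7 February 2016.

2014-06-29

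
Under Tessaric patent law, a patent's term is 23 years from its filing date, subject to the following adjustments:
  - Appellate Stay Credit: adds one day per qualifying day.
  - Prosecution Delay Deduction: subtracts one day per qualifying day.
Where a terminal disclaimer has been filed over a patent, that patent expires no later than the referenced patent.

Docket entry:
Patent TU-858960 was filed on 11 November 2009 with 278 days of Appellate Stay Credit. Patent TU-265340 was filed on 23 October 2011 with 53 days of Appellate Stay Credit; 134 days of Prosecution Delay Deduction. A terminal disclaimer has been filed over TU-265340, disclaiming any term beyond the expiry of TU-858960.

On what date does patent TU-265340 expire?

Natural term of TU-265340:
  Base: filing + 23 years → 23 October 2034.
  Appellate Stay Credit: +53 days → 15 December 2034.
  Prosecution Delay Deduction: −134 days → 3 August 2034.
Expiry of referenced patent TU-858960:
  Base: filing + 23 years → 11 November 2032.
  Appellate Stay Credit: +278 days → 16 August 2033.
Terminal disclaimer: TU-265340 expires on the earlier of 3 August 2034 and 16 August 2033.

2033-08-16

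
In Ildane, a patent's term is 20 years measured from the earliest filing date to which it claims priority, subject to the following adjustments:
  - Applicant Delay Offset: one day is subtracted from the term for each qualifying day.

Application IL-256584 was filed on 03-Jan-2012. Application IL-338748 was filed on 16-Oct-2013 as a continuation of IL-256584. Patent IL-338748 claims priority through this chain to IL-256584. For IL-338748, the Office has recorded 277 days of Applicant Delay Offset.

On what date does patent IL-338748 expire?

April 1, 2031

Earliest priority filing: 3 January 2012.
Base term: 3 January 2012 + 20 years → 3 January 2032.
Applicant Delay Offset: −277 days → 1 April 2031.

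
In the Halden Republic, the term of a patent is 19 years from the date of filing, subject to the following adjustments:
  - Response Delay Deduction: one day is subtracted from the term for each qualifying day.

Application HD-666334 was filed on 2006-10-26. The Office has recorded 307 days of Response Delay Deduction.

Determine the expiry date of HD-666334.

Base term: filing date + 19 years → 26 October 2025.
Response Delay Deduction: −307 days → 23 December 2024.

2024-12-23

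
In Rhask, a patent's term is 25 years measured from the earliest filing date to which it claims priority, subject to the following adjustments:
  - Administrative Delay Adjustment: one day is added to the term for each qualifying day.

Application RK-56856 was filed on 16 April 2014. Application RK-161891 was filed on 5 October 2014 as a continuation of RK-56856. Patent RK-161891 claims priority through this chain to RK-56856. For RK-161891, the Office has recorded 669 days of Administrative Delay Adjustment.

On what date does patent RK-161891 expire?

Earliest priority filing: 16 April 2014.
Base term: 16 April 2014 + 25 years → 16 April 2039.
Administrative Delay Adjustment: +669 days → 13 February 2041.

February 13, 2041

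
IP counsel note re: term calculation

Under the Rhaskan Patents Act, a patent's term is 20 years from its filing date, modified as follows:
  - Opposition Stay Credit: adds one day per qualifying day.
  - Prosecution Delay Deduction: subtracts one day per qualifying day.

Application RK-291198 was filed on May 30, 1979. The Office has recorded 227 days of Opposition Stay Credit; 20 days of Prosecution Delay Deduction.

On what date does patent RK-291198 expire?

Base term: filing date + 20 years → 30 May 1999.
Opposition Stay Credit: +227 days → 12 January 2000.
Prosecution Delay Deduction: −20 days → 23 December 1999.

December 23, 1999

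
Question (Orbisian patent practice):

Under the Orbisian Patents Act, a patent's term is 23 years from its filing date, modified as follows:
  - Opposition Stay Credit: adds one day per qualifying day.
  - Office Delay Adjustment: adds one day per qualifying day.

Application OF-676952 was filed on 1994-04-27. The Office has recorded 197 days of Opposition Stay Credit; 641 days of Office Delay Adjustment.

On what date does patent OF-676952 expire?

2019-08-13

Base term: filing date + 23 years → 27 April 2017.
Opposition Stay Credit: +197 days → 10 November 2017.
Office Delay Adjustment: +641 days → 13 August 2019.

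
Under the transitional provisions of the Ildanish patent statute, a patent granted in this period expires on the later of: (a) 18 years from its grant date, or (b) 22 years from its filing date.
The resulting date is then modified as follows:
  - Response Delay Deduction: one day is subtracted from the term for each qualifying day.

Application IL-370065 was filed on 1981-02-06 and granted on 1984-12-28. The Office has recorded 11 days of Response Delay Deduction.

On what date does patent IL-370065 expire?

2003-01-26

(a) grant + 18 years → 28 December 2002.
(b) filing + 22 years → 6 February 2003.
Later of the two: 6 February 2003.
Response Delay Deduction: −11 days → 26 January 2003.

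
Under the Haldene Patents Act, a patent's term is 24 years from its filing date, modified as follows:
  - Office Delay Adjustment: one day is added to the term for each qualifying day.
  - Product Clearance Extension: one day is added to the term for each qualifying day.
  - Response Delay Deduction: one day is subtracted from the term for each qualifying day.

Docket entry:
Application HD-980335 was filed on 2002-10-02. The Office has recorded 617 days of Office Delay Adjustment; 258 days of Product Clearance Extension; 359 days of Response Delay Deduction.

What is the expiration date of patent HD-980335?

2028-03-01

Base term: filing date + 24 years → 2 October 2026.
Office Delay Adjustment: +617 days → 10 June 2028.
Product Clearance Extension: +258 days → 23 February 2029.
Response Delay Deduction: −359 days → 1 March 2028.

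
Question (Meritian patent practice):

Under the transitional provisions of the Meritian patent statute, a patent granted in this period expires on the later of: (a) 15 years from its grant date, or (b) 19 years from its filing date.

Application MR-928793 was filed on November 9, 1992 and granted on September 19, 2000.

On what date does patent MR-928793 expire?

(a) grant + 15 years → 19 September 2015.
(b) filing + 19 years → 9 November 2011.
Later of the two: 19 September 2015.

September 19, 2015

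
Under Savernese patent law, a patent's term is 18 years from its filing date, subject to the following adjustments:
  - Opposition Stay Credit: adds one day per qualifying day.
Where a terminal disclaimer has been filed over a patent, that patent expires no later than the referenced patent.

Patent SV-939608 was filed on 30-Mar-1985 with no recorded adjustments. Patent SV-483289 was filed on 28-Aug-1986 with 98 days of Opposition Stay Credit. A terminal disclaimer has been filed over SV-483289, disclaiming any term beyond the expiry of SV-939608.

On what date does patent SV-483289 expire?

2003-03-30

Natural term of SV-483289:
  Base: filing + 18 years → 28 August 2004.
  Opposition Stay Credit: +98 days → 4 December 2004.
Expiry of referenced patent SV-939608:
  Base: filing + 18 years → 30 March 2003.
Terminal disclaimer: SV-483289 expires on the earlier of 4 December 2004 and 30 March 2003.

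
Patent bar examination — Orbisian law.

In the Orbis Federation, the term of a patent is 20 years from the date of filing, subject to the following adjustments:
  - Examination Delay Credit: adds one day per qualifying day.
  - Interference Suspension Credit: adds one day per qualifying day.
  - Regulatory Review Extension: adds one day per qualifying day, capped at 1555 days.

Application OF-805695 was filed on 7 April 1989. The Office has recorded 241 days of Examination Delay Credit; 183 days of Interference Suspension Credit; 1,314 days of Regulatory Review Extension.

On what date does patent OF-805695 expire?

Base term: filing date + 20 years → 7 April 2009.
Examination Delay Credit: +241 days → 4 December 2009.
Interference Suspension Credit: +183 days → 5 June 2010.
Regulatory Review Extension: 1314 days (within the 1555-day cap) → +1314 days → 9 January 2014.

January 9, 2014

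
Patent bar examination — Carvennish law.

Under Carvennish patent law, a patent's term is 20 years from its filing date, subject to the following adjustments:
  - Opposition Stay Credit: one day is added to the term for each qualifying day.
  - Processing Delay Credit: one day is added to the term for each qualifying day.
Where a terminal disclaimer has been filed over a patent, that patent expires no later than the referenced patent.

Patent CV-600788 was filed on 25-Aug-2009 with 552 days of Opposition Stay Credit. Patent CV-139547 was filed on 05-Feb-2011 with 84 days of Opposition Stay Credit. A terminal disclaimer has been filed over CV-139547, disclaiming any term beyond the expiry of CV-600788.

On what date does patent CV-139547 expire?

February 28, 2031

Natural term of CV-139547:
  Base: filing + 20 years → 5 February 2031.
  Opposition Stay Credit: +84 days → 30 April 2031.
Expiry of referenced patent CV-600788:
  Base: filing + 20 years → 25 August 2029.
  Opposition Stay Credit: +552 days → 28 February 2031.
Terminal disclaimer: CV-139547 expires on the earlier of 30 April 2031 and 28 February 2031.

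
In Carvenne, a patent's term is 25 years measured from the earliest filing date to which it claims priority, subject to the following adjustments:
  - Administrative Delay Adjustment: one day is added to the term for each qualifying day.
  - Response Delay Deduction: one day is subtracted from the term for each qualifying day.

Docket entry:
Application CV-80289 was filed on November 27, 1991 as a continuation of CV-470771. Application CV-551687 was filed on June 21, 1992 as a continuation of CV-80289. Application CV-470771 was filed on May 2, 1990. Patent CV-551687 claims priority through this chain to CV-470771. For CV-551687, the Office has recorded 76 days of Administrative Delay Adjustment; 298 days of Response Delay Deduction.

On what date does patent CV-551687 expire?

September 22, 2014

Earliest priority filing: 2 May 1990.
Base term: 2 May 1990 + 25 years → 2 May 2015.
Administrative Delay Adjustment: +76 days → 17 July 2015.
Response Delay Deduction: −298 days → 22 September 2014.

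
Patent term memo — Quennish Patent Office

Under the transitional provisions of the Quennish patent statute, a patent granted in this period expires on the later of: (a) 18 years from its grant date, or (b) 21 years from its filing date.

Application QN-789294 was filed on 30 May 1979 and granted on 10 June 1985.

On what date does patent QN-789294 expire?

June 10, 2003

(a) grant + 18 years → 10 June 2003.
(b) filing + 21 years → 30 May 2000.
Later of the two: 10 June 2003.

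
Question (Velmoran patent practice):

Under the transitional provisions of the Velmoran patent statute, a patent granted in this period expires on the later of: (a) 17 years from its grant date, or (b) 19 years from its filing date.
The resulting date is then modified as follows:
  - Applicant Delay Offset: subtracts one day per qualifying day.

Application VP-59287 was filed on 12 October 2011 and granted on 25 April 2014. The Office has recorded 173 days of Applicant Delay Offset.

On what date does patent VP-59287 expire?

November 3, 2030

(a) grant + 17 years → 25 April 2031.
(b) filing + 19 years → 12 October 2030.
Later of the two: 25 April 2031.
Applicant Delay Offset: −173 days → 3 November 2030.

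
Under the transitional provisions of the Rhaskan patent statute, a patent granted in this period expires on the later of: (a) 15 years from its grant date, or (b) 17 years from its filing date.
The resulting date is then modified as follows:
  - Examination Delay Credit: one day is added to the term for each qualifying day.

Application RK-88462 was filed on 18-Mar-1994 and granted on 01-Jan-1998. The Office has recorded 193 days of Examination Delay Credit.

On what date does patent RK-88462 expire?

July 13, 2013

(a) grant + 15 years → 1 January 2013.
(b) filing + 17 years → 18 March 2011.
Later of the two: 1 January 2013.
Examination Delay Credit: +193 days → 13 July 2013.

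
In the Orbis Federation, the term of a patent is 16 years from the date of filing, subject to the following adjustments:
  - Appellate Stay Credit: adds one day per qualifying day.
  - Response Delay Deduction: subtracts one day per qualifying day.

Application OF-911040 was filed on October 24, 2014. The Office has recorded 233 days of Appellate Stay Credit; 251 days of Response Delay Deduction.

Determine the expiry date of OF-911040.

2030-10-06

Base term: filing date + 16 years → 24 October 2030.
Appellate Stay Credit: +233 days → 14 June 2031.
Response Delay Deduction: −251 days → 6 October 2030.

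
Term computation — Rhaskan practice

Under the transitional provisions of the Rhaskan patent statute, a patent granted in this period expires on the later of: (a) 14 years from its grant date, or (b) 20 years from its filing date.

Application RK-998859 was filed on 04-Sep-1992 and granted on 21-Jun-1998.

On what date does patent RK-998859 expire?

2012-09-04

(a) grant + 14 years → 21 June 2012.
(b) filing + 20 years → 4 September 2012.
Later of the two: 4 September 2012.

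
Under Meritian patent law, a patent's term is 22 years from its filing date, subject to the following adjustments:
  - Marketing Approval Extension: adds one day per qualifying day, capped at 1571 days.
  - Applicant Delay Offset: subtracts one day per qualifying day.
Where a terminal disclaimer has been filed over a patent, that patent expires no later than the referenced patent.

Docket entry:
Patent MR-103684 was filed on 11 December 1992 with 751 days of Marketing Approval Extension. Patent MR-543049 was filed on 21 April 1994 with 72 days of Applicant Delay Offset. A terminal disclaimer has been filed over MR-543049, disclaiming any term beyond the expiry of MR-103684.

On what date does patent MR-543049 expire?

2016-02-09

Natural term of MR-543049:
  Base: filing + 22 years → 21 April 2016.
  Applicant Delay Offset: −72 days → 9 February 2016.
Expiry of referenced patent MR-103684:
  Base: filing + 22 years → 11 December 2014.
  Marketing Approval Extension: 751 days (within the 1571-day cap) → +751 days → 31 December 2016.
Terminal disclaimer: MR-543049 expires on the earlier of 9 February 2016 and 31 December 2016.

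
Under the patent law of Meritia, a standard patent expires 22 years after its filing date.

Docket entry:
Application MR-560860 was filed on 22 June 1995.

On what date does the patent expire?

2017-06-22

Filing date + 22 years → 22 June 2017.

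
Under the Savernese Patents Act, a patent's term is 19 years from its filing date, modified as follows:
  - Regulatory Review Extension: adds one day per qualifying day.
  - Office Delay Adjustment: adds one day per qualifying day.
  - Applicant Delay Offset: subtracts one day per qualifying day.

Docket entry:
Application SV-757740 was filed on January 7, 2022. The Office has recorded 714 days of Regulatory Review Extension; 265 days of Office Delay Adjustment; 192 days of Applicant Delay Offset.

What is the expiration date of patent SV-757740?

2043-03-05

Base term: filing date + 19 years → 7 January 2041.
Regulatory Review Extension: +714 days → 22 December 2042.
Office Delay Adjustment: +265 days → 13 September 2043.
Applicant Delay Offset: −192 days → 5 March 2043.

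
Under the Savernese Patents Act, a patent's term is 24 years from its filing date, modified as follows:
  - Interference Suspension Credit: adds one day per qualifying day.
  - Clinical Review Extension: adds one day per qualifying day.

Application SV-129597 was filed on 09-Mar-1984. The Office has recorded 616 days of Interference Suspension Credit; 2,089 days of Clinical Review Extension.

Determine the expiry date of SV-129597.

Base term: filing date + 24 years → 9 March 2008.
Interference Suspension Credit: +616 days → 15 November 2009.
Clinical Review Extension: +2089 days → 5 August 2015.

2015-08-05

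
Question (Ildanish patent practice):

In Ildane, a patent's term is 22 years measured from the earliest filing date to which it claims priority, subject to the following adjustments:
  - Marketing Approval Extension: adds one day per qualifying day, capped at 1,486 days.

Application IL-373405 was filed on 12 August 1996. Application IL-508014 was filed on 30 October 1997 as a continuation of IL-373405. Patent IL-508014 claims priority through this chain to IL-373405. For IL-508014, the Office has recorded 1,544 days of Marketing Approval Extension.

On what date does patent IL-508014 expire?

Earliest priority filing: 12 August 1996.
Base term: 12 August 1996 + 22 years → 12 August 2018.
Marketing Approval Extension: 1544 days claimed exceeds the 1486-day cap, so +1486 days → 6 September 2022.

2022-09-06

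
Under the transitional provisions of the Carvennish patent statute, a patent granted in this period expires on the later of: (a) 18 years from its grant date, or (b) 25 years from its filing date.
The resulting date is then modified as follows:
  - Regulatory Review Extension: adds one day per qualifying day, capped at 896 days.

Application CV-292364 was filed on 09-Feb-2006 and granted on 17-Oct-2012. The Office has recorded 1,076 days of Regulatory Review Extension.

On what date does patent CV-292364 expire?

July 24, 2033

(a) grant + 18 years → 17 October 2030.
(b) filing + 25 years → 9 February 2031.
Later of the two: 9 February 2031.
Regulatory Review Extension: 1076 days claimed exceeds the 896-day cap, so +896 days → 24 July 2033.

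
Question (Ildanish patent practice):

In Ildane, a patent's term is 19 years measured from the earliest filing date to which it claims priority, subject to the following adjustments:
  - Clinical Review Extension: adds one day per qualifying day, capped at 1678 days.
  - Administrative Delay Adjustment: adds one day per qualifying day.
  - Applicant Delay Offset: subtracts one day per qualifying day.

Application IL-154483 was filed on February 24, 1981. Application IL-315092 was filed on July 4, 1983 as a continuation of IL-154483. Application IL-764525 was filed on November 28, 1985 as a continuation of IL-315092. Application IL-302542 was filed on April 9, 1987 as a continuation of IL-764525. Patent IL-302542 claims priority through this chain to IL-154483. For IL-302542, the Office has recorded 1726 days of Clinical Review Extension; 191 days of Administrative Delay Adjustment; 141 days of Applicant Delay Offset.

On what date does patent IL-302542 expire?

November 17, 2004

Earliest priority filing: 24 February 1981.
Base term: 24 February 1981 + 19 years → 24 February 2000.
Clinical Review Extension: 1726 days claimed exceeds the 1678-day cap, so +1678 days → 28 September 2004.
Administrative Delay Adjustment: +191 days → 7 April 2005.
Applicant Delay Offset: −141 days → 17 November 2004.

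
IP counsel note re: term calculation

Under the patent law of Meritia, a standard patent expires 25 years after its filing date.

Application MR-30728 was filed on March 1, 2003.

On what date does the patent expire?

Filing date + 25 years → 1 March 2028.

2028-03-01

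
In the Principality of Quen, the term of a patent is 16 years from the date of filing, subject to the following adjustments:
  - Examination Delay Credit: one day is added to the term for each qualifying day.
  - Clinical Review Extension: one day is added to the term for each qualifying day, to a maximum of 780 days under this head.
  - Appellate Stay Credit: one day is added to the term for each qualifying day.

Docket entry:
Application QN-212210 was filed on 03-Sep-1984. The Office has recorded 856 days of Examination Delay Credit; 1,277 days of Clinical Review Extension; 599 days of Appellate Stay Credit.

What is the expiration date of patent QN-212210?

Base term: filing date + 16 years → 3 September 2000.
Examination Delay Credit: +856 days → 7 January 2003.
Clinical Review Extension: 1277 days claimed exceeds the 780-day cap, so +780 days → 25 February 2005.
Appellate Stay Credit: +599 days → 17 October 2006.

2006-10-17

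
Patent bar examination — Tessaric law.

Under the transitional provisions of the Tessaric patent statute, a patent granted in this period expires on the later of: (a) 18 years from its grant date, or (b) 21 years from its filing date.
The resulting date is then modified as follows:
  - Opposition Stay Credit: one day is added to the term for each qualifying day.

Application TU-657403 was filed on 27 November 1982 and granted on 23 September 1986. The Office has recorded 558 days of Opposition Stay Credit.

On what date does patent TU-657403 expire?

2006-04-04

(a) grant + 18 years → 23 September 2004.
(b) filing + 21 years → 27 November 2003.
Later of the two: 23 September 2004.
Opposition Stay Credit: +558 days → 4 April 2006.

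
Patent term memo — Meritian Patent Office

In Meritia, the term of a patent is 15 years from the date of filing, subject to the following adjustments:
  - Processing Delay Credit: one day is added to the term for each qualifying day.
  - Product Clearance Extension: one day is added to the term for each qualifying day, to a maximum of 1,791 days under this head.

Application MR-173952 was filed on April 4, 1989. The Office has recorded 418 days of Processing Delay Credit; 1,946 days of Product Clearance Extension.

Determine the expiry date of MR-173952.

Base term: filing date + 15 years → 4 April 2004.
Processing Delay Credit: +418 days → 27 May 2005.
Product Clearance Extension: 1946 days claimed exceeds the 1791-day cap, so +1791 days → 22 April 2010.

April 22, 2010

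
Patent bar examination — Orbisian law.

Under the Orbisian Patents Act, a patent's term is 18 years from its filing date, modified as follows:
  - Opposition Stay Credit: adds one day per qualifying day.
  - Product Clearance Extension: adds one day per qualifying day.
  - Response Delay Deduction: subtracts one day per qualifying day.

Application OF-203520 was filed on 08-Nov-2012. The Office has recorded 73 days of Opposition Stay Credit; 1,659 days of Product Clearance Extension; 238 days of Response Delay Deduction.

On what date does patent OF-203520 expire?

Base term: filing date + 18 years → 8 November 2030.
Opposition Stay Credit: +73 days → 20 January 2031.
Product Clearance Extension: +1659 days → 6 August 2035.
Response Delay Deduction: −238 days → 11 December 2034.

December 11, 2034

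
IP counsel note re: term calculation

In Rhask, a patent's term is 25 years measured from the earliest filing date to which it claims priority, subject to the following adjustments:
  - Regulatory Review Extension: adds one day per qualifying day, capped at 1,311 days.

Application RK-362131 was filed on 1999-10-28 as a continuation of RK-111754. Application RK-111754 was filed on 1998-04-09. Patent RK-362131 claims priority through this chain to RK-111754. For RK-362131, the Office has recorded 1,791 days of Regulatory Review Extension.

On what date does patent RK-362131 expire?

2026-11-10

Earliest priority filing: 9 April 1998.
Base term: 9 April 1998 + 25 years → 9 April 2023.
Regulatory Review Extension: 1791 days claimed exceeds the 1311-day cap, so +1311 days → 10 November 2026.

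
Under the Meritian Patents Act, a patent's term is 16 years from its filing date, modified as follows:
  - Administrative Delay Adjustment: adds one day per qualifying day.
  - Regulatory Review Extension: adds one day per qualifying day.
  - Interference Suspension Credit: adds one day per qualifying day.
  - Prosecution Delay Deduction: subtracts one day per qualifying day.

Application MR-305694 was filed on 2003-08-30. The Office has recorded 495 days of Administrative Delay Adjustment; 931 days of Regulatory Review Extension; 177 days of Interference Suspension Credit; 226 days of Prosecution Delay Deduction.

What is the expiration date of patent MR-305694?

Base term: filing date + 16 years → 30 August 2019.
Administrative Delay Adjustment: +495 days → 6 January 2021.
Regulatory Review Extension: +931 days → 26 July 2023.
Interference Suspension Credit: +177 days → 19 January 2024.
Prosecution Delay Deduction: −226 days → 7 June 2023.

2023-06-07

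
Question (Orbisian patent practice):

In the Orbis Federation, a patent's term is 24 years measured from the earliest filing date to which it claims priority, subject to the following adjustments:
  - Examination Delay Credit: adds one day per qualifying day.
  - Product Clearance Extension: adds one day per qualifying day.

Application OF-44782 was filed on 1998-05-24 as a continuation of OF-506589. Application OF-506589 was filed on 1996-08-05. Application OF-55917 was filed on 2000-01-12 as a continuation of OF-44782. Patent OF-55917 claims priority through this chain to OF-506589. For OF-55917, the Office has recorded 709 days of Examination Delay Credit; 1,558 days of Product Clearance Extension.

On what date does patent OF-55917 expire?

Earliest priority filing: 5 August 1996.
Base term: 5 August 1996 + 24 years → 5 August 2020.
Examination Delay Credit: +709 days → 15 July 2022.
Product Clearance Extension: +1558 days → 20 October 2026.

2026-10-20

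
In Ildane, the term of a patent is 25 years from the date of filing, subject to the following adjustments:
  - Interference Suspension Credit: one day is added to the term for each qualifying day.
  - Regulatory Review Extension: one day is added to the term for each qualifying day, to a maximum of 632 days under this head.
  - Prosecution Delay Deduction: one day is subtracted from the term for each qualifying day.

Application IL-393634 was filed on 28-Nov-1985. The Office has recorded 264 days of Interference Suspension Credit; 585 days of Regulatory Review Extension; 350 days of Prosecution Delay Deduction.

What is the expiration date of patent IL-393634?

Base term: filing date + 25 years → 28 November 2010.
Interference Suspension Credit: +264 days → 19 August 2011.
Regulatory Review Extension: 585 days (within the 632-day cap) → +585 days → 26 March 2013.
Prosecution Delay Deduction: −350 days → 10 April 2012.

2012-04-10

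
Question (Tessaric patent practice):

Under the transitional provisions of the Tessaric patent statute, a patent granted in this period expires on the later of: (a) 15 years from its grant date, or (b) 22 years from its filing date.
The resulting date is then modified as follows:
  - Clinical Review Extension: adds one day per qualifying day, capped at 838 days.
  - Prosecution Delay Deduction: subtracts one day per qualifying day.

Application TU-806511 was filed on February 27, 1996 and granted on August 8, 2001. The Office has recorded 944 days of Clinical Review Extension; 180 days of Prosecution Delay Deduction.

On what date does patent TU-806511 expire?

(a) grant + 15 years → 8 August 2016.
(b) filing + 22 years → 27 February 2018.
Later of the two: 27 February 2018.
Clinical Review Extension: 944 days claimed exceeds the 838-day cap, so +838 days → 14 June 2020.
Prosecution Delay Deduction: −180 days → 17 December 2019.

December 17, 2019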